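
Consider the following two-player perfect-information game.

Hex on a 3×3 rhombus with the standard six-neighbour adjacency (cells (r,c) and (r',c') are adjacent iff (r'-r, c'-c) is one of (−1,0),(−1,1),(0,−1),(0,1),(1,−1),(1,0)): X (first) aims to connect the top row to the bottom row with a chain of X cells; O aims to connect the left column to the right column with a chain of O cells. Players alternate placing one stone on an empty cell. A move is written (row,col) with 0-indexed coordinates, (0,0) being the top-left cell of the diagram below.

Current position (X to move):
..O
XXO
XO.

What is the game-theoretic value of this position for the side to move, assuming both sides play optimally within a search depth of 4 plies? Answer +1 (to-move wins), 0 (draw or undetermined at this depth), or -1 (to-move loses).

value(..O/XXO/XO., X) = +1

ply 1, X at ..O/XXO/XO. | (0,0)=+1→X.O/XXO/XO.*; (0,1)=+1→.XO/XXO/XO.; (2,2)=+1→..O/XXO/XOX
ply 2: X.O/XXO/XO. is terminal -1 (O); from ..O/XXO/XO. depth 4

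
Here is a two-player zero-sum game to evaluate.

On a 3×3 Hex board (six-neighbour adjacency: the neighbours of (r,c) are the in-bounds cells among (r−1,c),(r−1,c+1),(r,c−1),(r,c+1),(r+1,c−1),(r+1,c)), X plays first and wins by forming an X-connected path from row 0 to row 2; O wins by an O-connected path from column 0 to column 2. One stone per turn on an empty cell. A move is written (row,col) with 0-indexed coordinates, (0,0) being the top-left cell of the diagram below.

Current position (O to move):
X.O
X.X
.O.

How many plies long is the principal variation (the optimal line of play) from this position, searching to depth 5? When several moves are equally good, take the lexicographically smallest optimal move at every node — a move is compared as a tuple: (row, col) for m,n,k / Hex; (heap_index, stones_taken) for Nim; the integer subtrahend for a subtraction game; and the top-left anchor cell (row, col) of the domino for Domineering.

p1 O@[X.O/X.X/.O.]: (0,1)[XOO/X.X/.O.]-1 (1,1)[X.O/XOX/.O.]-1 (2,0)[X.O/X.X/OO.]+1* (2,2)[X.O/X.X/.OO]-1
p2 X@[X.O/X.X/OO.]: (0,1)[XXO/X.X/OO.]-1* (1,1)[X.O/XXX/OO.]-1 (2,2)[X.O/X.X/OOX]-1
p3 O@[XXO/X.X/OO.]: (1,1)[XXO/XOX/OO.]+1* (2,2)[XXO/X.X/OOO]+1
p4 X@[XXO/XOX/OO.] terminal -1; root [X.O/X.X/.O.] d5

PV length from [X.O/X.X/.O.]: 3 plies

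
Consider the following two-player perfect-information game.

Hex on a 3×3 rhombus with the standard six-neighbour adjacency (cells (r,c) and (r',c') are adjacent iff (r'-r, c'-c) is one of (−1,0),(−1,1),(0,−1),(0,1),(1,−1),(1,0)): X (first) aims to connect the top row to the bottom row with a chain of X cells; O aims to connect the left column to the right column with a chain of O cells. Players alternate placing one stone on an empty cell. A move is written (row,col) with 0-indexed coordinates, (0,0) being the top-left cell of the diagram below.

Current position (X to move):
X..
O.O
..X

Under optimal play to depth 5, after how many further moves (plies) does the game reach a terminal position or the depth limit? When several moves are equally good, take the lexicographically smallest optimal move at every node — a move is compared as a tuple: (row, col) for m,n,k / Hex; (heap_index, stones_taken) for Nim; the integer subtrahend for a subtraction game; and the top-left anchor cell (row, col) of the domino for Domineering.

PV length from [X../O.O/..X]: 5 plies

ply 1, X at X../O.O/..X | (0,1)=-1→XX./O.O/..X; (0,2)=-1→X.X/O.O/..X; (1,1)=+1→X../OXO/..X*; (2,0)=-1→X../O.O/X.X; (2,1)=-1→X../O.O/.XX
ply 2, O at X../OXO/..X | (0,1)=-1→XO./OXO/..X*; (0,2)=-1→X.O/OXO/..X; (2,0)=-1→X../OXO/O.X; (2,1)=-1→X../OXO/.OX
ply 3, X at XO./OXO/..X | (0,2)=+1→XOX/OXO/..X*; (2,0)=-1→XO./OXO/X.X; (2,1)=-1→XO./OXO/.XX
ply 4, O at XOX/OXO/..X | (2,0)=-1→XOX/OXO/O.X*; (2,1)=-1→XOX/OXO/.OX
ply 5, X at XOX/OXO/O.X | (2,1)=+1→XOX/OXO/OXX*
ply 6: XOX/OXO/OXX is terminal -1 (O); from X../O.O/..X depth 5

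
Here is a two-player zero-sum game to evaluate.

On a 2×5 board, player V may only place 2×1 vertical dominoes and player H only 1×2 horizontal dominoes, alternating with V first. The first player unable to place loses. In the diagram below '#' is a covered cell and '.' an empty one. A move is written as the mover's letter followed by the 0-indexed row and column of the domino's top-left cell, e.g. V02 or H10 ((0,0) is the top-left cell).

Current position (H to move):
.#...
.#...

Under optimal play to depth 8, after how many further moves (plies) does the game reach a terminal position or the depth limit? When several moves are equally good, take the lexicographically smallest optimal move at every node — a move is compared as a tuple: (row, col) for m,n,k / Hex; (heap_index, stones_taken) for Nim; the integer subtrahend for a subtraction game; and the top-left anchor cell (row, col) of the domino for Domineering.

PV length from [.#.../.#...]: 4 plies

p1 H@[.#.../.#...]: H02[.###./.#...]-1* H03[.#.##/.#...]-1 H12[.#.../.###.]-1 H13[.#.../.#.##]-1
p2 V@[.###./.#...]: V00[####./##...]-1 V04[.####/.#..#]+1*
p3 H@[.####/.#..#]: H12[.####/.####]-1*
p4 V@[.####/.####]: V00[#####/#####]+1*
p5 H@[#####/#####] terminal -1; root [.#.../.#...] d8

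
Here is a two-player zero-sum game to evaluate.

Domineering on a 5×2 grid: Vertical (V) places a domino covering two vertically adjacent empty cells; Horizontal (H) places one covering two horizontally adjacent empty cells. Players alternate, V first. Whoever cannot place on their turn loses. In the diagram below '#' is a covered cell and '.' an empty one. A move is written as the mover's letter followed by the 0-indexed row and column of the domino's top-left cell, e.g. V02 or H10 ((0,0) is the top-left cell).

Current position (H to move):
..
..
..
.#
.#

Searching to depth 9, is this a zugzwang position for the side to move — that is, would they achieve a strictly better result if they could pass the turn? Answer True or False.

zugzwang(../../../.#/.#, H) = False

[../../../.#/.#] H move#1: H00:-1/##/../../.#/.#, H10:+1/../##/../.#/.#*, H20:-1/../../##/.#/.#
[../##/../.#/.#] V move#2: V20:-1/../##/#./##/.#*, V30:-1/../##/../##/##
[../##/#./##/.#] H move#3: H00:+1/##/##/#./##/.#*
[##/##/#./##/.#] end (terminal -1, V#4); searched ../../../.#/.# to 9
if H skipped the turn, V would face:
~ [../../../.#/.#] V move#1: V00:+1/#./#./../.#/.#*, V01:+1/.#/.#/../.#/.#, V10:+1/../#./#./.#/.#, V11:+1/../.#/.#/.#/.#, V20:-1/../../#./##/.#, V30:-1/../../../##/##
~ [#./#./../.#/.#] H move#2: H20:-1/#./#./##/.#/.#*
~ [#./#./##/.#/.#] V move#3: V01:+1/##/##/##/.#/.#*, V30:+1/#./#./##/##/##
~ [##/##/##/.#/.#] end (terminal -1, H#4); searched ../../../.#/.# to 9
compare (H): move=+1 vs pass=-1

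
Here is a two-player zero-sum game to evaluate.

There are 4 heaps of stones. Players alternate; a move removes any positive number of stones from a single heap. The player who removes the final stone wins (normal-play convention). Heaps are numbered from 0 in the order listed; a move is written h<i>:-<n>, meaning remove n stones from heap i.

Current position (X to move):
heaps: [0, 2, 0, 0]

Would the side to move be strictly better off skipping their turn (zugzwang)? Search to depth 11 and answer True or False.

p1 X@[(0,2,0,0)]: h1:-1[(0,1,0,0)]-1 h1:-2[(0,0,0,0)]+1*
p2 O@[(0,0,0,0)] terminal -1; root [(0,2,0,0)] d11
if X skipped the turn, O would face:
~ p1 O@[(0,2,0,0)]: h1:-1[(0,1,0,0)]-1 h1:-2[(0,0,0,0)]+1*
~ p2 X@[(0,0,0,0)] terminal -1; root [(0,2,0,0)] d11
compare (X): move=+1 vs pass=-1

zugzwang((0,2,0,0), X) = False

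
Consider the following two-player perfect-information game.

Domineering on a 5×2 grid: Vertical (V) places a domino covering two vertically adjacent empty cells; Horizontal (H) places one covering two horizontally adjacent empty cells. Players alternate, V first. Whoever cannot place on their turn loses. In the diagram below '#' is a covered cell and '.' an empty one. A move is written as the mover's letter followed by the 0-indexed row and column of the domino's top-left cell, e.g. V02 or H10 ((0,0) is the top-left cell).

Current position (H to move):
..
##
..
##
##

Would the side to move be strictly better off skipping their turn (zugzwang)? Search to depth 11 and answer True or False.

zugzwang(../##/../##/##, H) = False

[../##/../##/##] H move#1: H00:+1/##/##/../##/##*, H20:+1/../##/##/##/##
[##/##/../##/##] end (terminal -1, V#2); searched ../##/../##/## to 11
pass branch (V moves first from the same position):
  | [../##/../##/##] end (terminal -1, V#1); searched ../##/../##/## to 11
H moving scores +1; H passing scores +1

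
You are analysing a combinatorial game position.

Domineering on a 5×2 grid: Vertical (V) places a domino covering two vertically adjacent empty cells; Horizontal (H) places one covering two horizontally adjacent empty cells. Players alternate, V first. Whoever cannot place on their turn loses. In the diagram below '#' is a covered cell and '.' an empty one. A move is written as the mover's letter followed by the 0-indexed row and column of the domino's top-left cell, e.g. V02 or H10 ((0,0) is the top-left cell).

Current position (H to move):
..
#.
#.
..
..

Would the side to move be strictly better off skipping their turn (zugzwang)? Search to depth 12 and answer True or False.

zugzwang(../#./#./../.., H) = False

p1 H@[../#./#./../..]: H00[##/#./#./../..]-1 H30[../#./#./##/..]+1* H40[../#./#./../##]+1
p2 V@[../#./#./##/..]: V01[.#/##/#./##/..]-1* V11[../##/##/##/..]-1
p3 H@[.#/##/#./##/..]: H40[.#/##/#./##/##]+1*
p4 V@[.#/##/#./##/##] terminal -1; root [../#./#./../..] d12
suppose H passes — search the same position with V to move:
pass> p1 V@[../#./#./../..]: V01[.#/##/#./../..]-1 V11[../##/##/../..]-1 V21[../#./##/.#/..]+1* V30[../#./#./#./#.]+1 V31[../#./#./.#/.#]+1
pass> p2 H@[../#./##/.#/..]: H00[##/#./##/.#/..]-1* H40[../#./##/.#/##]-1
pass> p3 V@[##/#./##/.#/..]: V30[##/#./##/##/#.]+1*
pass> p4 H@[##/#./##/##/#.] terminal -1; root [../#./#./../..] d12
for H: play +1, pass -1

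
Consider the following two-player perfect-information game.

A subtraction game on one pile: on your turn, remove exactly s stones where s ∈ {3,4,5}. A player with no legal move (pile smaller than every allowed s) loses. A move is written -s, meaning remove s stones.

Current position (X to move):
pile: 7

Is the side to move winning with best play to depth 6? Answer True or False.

[7] X move#1: -3:-1/4, -4:-1/3, -5:+1/2*
[2] end (terminal -1, O#2); searched 7 to 6

X winning at [7]: True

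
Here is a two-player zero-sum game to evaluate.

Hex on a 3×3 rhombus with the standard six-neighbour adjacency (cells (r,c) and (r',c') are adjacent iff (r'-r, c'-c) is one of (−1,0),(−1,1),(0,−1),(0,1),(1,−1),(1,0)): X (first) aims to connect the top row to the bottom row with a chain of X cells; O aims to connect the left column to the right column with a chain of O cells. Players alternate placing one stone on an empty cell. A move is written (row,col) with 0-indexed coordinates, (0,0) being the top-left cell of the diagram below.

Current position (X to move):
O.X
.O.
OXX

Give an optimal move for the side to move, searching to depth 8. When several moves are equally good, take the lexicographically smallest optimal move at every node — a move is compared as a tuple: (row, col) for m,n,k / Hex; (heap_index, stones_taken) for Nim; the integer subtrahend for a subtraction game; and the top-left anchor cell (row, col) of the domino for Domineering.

X's best at [O.X/.O./OXX]: (1,2)

[O.X/.O./OXX] X move#1: (0,1):-1/OXX/.O./OXX, (1,0):-1/O.X/XO./OXX, (1,2):+1/O.X/.OX/OXX*
[O.X/.OX/OXX] end (terminal -1, O#2); searched O.X/.O./OXX to 8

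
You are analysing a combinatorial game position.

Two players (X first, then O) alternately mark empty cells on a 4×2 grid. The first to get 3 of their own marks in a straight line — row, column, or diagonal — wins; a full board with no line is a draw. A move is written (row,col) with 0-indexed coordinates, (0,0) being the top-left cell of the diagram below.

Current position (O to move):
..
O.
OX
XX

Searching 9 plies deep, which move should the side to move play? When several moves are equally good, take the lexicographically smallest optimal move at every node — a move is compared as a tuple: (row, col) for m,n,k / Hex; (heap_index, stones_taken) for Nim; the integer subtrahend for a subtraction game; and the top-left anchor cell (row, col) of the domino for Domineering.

p1 O@[../O./OX/XX]: (0,0)[O./O./OX/XX]+1* (0,1)[.O/O./OX/XX]-1 (1,1)[../OO/OX/XX]+0
p2 X@[O./O./OX/XX] terminal -1; root [../O./OX/XX] d9

O's best at [../O./OX/XX]: (0,0)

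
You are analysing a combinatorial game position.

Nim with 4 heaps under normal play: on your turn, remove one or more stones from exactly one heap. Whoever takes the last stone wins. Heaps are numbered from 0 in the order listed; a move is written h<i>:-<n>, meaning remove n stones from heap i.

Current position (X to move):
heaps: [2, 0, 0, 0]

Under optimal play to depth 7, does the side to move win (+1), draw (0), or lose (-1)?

ply 1, X at (2,0,0,0) | h0:-1=-1→(1,0,0,0); h0:-2=+1→(0,0,0,0)*
ply 2: (0,0,0,0) is terminal -1 (O); from (2,0,0,0) depth 7

value((2,0,0,0), X) = +1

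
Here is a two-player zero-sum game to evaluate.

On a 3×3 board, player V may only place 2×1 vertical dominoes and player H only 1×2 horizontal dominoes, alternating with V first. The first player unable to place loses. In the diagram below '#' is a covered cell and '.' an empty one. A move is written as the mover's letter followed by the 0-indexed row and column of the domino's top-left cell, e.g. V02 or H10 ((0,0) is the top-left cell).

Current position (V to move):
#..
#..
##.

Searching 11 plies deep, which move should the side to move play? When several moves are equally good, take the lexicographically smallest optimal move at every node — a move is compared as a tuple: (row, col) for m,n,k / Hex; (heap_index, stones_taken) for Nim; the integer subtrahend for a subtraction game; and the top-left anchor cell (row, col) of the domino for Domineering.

V's best at [#../#../##.]: V01

[#../#../##.] V move#1: V01:+1/##./##./##.*, V02:+1/#.#/#.#/##., V12:-1/#../#.#/###
[##./##./##.] end (terminal -1, H#2); searched #../#../##. to 11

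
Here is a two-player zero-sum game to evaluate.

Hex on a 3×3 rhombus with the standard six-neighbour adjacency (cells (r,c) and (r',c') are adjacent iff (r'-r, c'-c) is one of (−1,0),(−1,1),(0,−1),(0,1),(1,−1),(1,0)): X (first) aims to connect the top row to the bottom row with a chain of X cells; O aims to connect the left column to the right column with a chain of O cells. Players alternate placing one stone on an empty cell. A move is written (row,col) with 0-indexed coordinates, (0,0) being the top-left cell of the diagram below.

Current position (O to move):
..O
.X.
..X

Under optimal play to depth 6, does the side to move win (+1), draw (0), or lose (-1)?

value(..O/.X./..X, O) = +1

p1 O@[..O/.X./..X]: (0,0)[O.O/.X./..X]-1 (0,1)[.OO/.X./..X]+1* (1,0)[..O/OX./..X]-1 (1,2)[..O/.XO/..X]-1 (2,0)[..O/.X./O.X]-1 (2,1)[..O/.X./.OX]-1
p2 X@[.OO/.X./..X]: (0,0)[XOO/.X./..X]-1* (1,0)[.OO/XX./..X]-1 (1,2)[.OO/.XX/..X]-1 (2,0)[.OO/.X./X.X]-1 (2,1)[.OO/.X./.XX]-1
p3 O@[XOO/.X./..X]: (1,0)[XOO/OX./..X]+1* (1,2)[XOO/.XO/..X]-1 (2,0)[XOO/.X./O.X]-1 (2,1)[XOO/.X./.OX]-1
p4 X@[XOO/OX./..X] terminal -1; root [..O/.X./..X] d6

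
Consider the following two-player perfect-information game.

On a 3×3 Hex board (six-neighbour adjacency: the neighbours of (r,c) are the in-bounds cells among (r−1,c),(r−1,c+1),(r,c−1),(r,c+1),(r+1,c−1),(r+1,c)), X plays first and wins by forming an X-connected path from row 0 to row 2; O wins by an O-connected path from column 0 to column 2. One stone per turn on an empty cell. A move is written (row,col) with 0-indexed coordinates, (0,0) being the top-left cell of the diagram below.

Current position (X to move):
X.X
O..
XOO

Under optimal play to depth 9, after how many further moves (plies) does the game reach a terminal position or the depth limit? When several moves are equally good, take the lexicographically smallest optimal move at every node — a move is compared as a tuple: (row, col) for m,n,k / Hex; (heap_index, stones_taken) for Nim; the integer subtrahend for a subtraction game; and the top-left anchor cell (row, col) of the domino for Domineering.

p1 X@[X.X/O../XOO]: (0,1)[XXX/O../XOO]-1 (1,1)[X.X/OX./XOO]+1* (1,2)[X.X/O.X/XOO]-1
p2 O@[X.X/OX./XOO] terminal -1; root [X.X/O../XOO] d9

PV length from [X.X/O../XOO]: 1 ply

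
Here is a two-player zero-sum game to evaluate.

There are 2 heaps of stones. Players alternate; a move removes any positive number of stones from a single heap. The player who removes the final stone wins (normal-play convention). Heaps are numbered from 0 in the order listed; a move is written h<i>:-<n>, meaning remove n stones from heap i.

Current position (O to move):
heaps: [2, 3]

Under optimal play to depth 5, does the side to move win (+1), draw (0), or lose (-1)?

[(2,3)] O move#1: h0:-1:-1/(1,3), h0:-2:-1/(0,3), h1:-1:+1/(2,2)*, h1:-2:-1/(2,1), h1:-3:-1/(2,0)
[(2,2)] X move#2: h0:-1:-1/(1,2)*, h0:-2:-1/(0,2), h1:-1:-1/(2,1), h1:-2:-1/(2,0)
[(1,2)] O move#3: h0:-1:-1/(0,2), h1:-1:+1/(1,1)*, h1:-2:-1/(1,0)
[(1,1)] X move#4: h0:-1:-1/(0,1)*, h1:-1:-1/(1,0)
[(0,1)] O move#5: h1:-1:+1/(0,0)*
[(0,0)] end (terminal -1, X#6); searched (2,3) to 5

value((2,3), O) = +1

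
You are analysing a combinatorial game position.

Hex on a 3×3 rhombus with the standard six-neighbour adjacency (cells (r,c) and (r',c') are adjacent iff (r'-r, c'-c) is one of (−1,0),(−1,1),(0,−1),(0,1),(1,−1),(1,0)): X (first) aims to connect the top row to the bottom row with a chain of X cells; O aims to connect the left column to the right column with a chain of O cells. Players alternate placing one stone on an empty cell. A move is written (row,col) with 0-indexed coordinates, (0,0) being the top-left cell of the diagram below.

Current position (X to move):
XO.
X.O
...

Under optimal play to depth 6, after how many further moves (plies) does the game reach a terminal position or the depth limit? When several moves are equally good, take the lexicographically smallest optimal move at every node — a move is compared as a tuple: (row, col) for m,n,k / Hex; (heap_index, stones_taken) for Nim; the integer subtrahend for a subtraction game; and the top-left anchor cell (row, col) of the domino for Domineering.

p1 X@[XO./X.O/...]: (0,2)[XOX/X.O/...]-1 (1,1)[XO./XXO/...]+1* (2,0)[XO./X.O/X..]+1 (2,1)[XO./X.O/.X.]+1 (2,2)[XO./X.O/..X]-1
p2 O@[XO./XXO/...]: (0,2)[XOO/XXO/...]-1* (2,0)[XO./XXO/O..]-1 (2,1)[XO./XXO/.O.]-1 (2,2)[XO./XXO/..O]-1
p3 X@[XOO/XXO/...]: (2,0)[XOO/XXO/X..]+1* (2,1)[XOO/XXO/.X.]+1 (2,2)[XOO/XXO/..X]+1
p4 O@[XOO/XXO/X..] terminal -1; root [XO./X.O/...] d6

PV length from [XO./X.O/...]: 3 plies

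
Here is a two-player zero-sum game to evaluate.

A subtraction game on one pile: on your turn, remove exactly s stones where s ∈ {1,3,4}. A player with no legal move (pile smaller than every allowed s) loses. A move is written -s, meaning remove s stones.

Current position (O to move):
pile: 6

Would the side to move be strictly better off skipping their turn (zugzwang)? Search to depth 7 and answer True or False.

p1 O@[6]: -1[5]-1 -3[3]-1 -4[2]+1*
p2 X@[2]: -1[1]-1*
p3 O@[1]: -1[0]+1*
p4 X@[0] terminal -1; root [6] d7
suppose O passes — search the same position with X to move:
pass> p1 X@[6]: -1[5]-1 -3[3]-1 -4[2]+1*
pass> p2 O@[2]: -1[1]-1*
pass> p3 X@[1]: -1[0]+1*
pass> p4 O@[0] terminal -1; root [6] d7
for O: play +1, pass -1

zugzwang(6, O) = False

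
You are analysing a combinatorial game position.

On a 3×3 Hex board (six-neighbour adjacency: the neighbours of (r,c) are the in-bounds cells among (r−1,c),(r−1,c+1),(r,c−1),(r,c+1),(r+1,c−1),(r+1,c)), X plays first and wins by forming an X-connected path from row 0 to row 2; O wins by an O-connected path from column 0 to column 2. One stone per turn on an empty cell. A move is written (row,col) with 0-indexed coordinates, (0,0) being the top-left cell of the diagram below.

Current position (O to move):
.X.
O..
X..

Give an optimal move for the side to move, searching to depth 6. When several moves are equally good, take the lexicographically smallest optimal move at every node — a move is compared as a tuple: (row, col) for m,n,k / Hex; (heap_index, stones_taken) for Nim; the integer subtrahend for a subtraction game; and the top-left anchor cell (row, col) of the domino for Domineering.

ply 1, O at .X./O../X.. | (0,0)=-1→OX./O../X..; (0,2)=-1→.XO/O../X..; (1,1)=+1→.X./OO./X..*; (1,2)=-1→.X./O.O/X..; (2,1)=-1→.X./O../XO.; (2,2)=-1→.X./O../X.O
ply 2, X at .X./OO./X.. | (0,0)=-1→XX./OO./X..*; (0,2)=-1→.XX/OO./X..; (1,2)=-1→.X./OOX/X..; (2,1)=-1→.X./OO./XX.; (2,2)=-1→.X./OO./X.X
ply 3, O at XX./OO./X.. | (0,2)=+1→XXO/OO./X..*; (1,2)=+1→XX./OOO/X..; (2,1)=+1→XX./OO./XO.; (2,2)=+1→XX./OO./X.O
ply 4: XXO/OO./X.. is terminal -1 (X); from .X./O../X.. depth 6

O's best at [.X./O../X..]: (1,1)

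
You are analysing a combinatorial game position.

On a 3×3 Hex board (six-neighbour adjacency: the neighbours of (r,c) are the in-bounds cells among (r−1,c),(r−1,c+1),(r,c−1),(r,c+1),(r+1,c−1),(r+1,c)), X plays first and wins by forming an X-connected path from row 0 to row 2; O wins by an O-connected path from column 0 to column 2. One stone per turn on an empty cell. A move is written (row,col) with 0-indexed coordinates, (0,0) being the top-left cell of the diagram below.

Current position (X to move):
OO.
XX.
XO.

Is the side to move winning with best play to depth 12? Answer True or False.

X winning at [OO./XX./XO.]: True

ply 1, X at OO./XX./XO. | (0,2)=+1→OOX/XX./XO.*; (1,2)=-1→OO./XXX/XO.; (2,2)=-1→OO./XX./XOX
ply 2: OOX/XX./XO. is terminal -1 (O); from OO./XX./XO. depth 12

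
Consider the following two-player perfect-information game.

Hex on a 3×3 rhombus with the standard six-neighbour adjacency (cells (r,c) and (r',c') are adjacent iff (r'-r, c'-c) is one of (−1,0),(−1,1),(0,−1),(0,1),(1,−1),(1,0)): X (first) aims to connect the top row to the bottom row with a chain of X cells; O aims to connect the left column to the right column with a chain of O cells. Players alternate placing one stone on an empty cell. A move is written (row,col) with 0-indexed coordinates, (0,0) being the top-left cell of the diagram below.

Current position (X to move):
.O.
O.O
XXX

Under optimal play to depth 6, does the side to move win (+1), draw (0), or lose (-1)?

[.O./O.O/XXX] X move#1: (0,0):-1/XO./O.O/XXX*, (0,2):-1/.OX/O.O/XXX, (1,1):-1/.O./OXO/XXX
[XO./O.O/XXX] O move#2: (0,2):+1/XOO/O.O/XXX*, (1,1):+1/XO./OOO/XXX
[XOO/O.O/XXX] end (terminal -1, X#3); searched .O./O.O/XXX to 6

value(.O./O.O/XXX, X) = -1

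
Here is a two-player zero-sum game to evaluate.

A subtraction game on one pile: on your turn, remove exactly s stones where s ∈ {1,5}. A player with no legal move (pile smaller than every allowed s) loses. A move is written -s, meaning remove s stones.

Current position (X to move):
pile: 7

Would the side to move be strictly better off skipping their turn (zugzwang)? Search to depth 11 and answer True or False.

[7] X move#1: -1:+1/6*, -5:+1/2
[6] O move#2: -1:-1/5*, -5:-1/1
[5] X move#3: -1:+1/4*, -5:+1/0
[4] O move#4: -1:-1/3*
[3] X move#5: -1:+1/2*
[2] O move#6: -1:-1/1*
[1] X move#7: -1:+1/0*
[0] end (terminal -1, O#8); searched 7 to 11
suppose X passes — search the same position with O to move:
pass> [7] O move#1: -1:+1/6*, -5:+1/2
pass> [6] X move#2: -1:-1/5*, -5:-1/1
pass> [5] O move#3: -1:+1/4*, -5:+1/0
pass> [4] X move#4: -1:-1/3*
pass> [3] O move#5: -1:+1/2*
pass> [2] X move#6: -1:-1/1*
pass> [1] O move#7: -1:+1/0*
pass> [0] end (terminal -1, X#8); searched 7 to 11
for X: play +1, pass -1

zugzwang(7, X) = False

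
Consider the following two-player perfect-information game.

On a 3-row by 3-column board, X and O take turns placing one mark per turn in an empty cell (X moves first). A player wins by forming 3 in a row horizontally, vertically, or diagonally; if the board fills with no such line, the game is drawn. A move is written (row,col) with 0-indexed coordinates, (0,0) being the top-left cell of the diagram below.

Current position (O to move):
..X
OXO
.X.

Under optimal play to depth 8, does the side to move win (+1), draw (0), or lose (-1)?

ply 1, O at ..X/OXO/.X. | (0,0)=-1→O.X/OXO/.X.*; (0,1)=-1→.OX/OXO/.X.; (2,0)=-1→..X/OXO/OX.; (2,2)=-1→..X/OXO/.XO
ply 2, X at O.X/OXO/.X. | (0,1)=+1→OXX/OXO/.X.*; (2,0)=+1→O.X/OXO/XX.; (2,2)=-1→O.X/OXO/.XX
ply 3: OXX/OXO/.X. is terminal -1 (O); from ..X/OXO/.X. depth 8

value(..X/OXO/.X., O) = -1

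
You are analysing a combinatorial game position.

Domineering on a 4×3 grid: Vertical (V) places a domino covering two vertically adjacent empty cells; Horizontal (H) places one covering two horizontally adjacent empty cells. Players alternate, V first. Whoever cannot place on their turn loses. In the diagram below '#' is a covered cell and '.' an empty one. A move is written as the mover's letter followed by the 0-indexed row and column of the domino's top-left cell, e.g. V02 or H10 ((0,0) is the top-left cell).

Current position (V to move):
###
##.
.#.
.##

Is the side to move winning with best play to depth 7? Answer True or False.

ply 1, V at ###/##./.#./.## | V12=+1→###/###/.##/.##*; V20=+1→###/##./##./###
ply 2: ###/###/.##/.## is terminal -1 (H); from ###/##./.#./.## depth 7

V winning at [###/##./.#./.##]: True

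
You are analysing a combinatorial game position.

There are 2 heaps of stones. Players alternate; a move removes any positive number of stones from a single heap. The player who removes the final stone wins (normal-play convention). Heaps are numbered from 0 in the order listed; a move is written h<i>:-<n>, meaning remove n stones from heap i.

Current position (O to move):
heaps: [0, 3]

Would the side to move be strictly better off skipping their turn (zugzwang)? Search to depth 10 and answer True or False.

zugzwang((0,3), O) = False

[(0,3)] O move#1: h1:-1:-1/(0,2), h1:-2:-1/(0,1), h1:-3:+1/(0,0)*
[(0,0)] end (terminal -1, X#2); searched (0,3) to 10
pass branch (X moves first from the same position):
  | [(0,3)] X move#1: h1:-1:-1/(0,2), h1:-2:-1/(0,1), h1:-3:+1/(0,0)*
  | [(0,0)] end (terminal -1, O#2); searched (0,3) to 10
O moving scores +1; O passing scores -1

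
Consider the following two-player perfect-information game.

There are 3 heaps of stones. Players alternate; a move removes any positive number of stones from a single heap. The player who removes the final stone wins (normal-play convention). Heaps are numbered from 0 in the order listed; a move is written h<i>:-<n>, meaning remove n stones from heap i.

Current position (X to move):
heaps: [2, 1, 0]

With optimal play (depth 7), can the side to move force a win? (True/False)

[(2,1,0)] X move#1: h0:-1:+1/(1,1,0)*, h0:-2:-1/(0,1,0), h1:-1:-1/(2,0,0)
[(1,1,0)] O move#2: h0:-1:-1/(0,1,0)*, h1:-1:-1/(1,0,0)
[(0,1,0)] X move#3: h1:-1:+1/(0,0,0)*
[(0,0,0)] end (terminal -1, O#4); searched (2,1,0) to 7

X winning at [(2,1,0)]: True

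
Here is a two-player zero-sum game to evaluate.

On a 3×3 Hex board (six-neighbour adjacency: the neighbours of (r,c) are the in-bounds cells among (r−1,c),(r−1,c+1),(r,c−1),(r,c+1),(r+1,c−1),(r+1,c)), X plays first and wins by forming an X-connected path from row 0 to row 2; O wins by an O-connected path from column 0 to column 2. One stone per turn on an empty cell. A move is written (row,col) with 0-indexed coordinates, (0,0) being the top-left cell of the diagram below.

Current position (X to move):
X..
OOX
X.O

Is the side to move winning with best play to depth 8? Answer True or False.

[X../OOX/X.O] X move#1: (0,1):-1/XX./OOX/X.O*, (0,2):-1/X.X/OOX/X.O, (2,1):-1/X../OOX/XXO
[XX./OOX/X.O] O move#2: (0,2):+1/XXO/OOX/X.O*, (2,1):+1/XX./OOX/XOO
[XXO/OOX/X.O] end (terminal -1, X#3); searched X../OOX/X.O to 8

X winning at [X../OOX/X.O]: False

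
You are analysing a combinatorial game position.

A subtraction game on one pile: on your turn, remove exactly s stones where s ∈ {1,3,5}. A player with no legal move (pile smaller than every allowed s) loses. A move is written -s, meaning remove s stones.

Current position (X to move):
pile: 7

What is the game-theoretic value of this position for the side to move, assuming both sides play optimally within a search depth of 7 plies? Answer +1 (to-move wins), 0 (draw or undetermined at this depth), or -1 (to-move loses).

value(7, X) = +1

ply 1, X at 7 | -1=+1→6*; -3=+1→4; -5=+1→2
ply 2, O at 6 | -1=-1→5*; -3=-1→3; -5=-1→1
ply 3, X at 5 | -1=+1→4*; -3=+1→2; -5=+1→0
ply 4, O at 4 | -1=-1→3*; -3=-1→1
ply 5, X at 3 | -1=+1→2*; -3=+1→0
ply 6, O at 2 | -1=-1→1*
ply 7, X at 1 | -1=+1→0*
ply 8: 0 is terminal -1 (O); from 7 depth 7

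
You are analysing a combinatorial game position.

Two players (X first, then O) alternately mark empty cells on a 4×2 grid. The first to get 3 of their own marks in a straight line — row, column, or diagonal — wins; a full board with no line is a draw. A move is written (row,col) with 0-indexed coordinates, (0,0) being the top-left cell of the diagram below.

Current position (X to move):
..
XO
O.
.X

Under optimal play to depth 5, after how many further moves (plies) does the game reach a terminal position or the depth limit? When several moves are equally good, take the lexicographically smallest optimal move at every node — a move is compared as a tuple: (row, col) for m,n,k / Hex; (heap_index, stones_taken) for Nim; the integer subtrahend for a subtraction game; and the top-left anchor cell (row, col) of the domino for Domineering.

PV length from [../XO/O./.X]: 4 plies

[../XO/O./.X] X move#1: (0,0):+0/X./XO/O./.X*, (0,1):+0/.X/XO/O./.X, (2,1):+0/../XO/OX/.X, (3,0):+0/../XO/O./XX
[X./XO/O./.X] O move#2: (0,1):+0/XO/XO/O./.X*, (2,1):+0/X./XO/OO/.X, (3,0):+0/X./XO/O./OX
[XO/XO/O./.X] X move#3: (2,1):+0/XO/XO/OX/.X*, (3,0):-1/XO/XO/O./XX
[XO/XO/OX/.X] O move#4: (3,0):+0/XO/XO/OX/OX*
[XO/XO/OX/OX] end (terminal +0, X#5); searched ../XO/O./.X to 5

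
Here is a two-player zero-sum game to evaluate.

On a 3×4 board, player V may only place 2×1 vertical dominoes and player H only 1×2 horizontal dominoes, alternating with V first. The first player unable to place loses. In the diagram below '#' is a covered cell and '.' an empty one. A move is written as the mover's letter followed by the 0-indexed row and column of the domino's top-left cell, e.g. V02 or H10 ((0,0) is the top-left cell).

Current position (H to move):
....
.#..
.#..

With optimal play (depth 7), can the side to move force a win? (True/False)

p1 H@[..../.#../.#..]: H00[##../.#../.#..]-1 H01[.##./.#../.#..]-1 H02[..##/.#../.#..]-1 H12[..../.###/.#..]+1* H22[..../.#../.###]-1
p2 V@[..../.###/.#..]: V00[#.../####/.#..]-1* V10[..../####/##..]-1
p3 H@[#.../####/.#..]: H01[###./####/.#..]+1* H02[#.##/####/.#..]+1 H22[#.../####/.###]+1
p4 V@[###./####/.#..] terminal -1; root [..../.#../.#..] d7

H winning at [..../.#../.#..]: True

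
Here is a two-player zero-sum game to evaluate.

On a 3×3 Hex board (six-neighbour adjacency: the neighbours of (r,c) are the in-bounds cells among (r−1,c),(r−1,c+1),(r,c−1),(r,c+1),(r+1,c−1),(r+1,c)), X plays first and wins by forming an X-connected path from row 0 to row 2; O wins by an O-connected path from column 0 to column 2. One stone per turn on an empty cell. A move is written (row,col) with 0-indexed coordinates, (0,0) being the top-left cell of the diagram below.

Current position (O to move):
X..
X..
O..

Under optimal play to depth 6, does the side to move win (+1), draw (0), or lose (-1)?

value(X../X../O.., O) = +1

p1 O@[X../X../O..]: (0,1)[XO./X../O..]-1 (0,2)[X.O/X../O..]+1* (1,1)[X../XO./O..]+1 (1,2)[X../X.O/O..]+1 (2,1)[X../X../OO.]+1 (2,2)[X../X../O.O]+1
p2 X@[X.O/X../O..]: (0,1)[XXO/X../O..]-1* (1,1)[X.O/XX./O..]-1 (1,2)[X.O/X.X/O..]-1 (2,1)[X.O/X../OX.]-1 (2,2)[X.O/X../O.X]-1
p3 O@[XXO/X../O..]: (1,1)[XXO/XO./O..]+1* (1,2)[XXO/X.O/O..]+1 (2,1)[XXO/X../OO.]+1 (2,2)[XXO/X../O.O]+1
p4 X@[XXO/XO./O..] terminal -1; root [X../X../O..] d6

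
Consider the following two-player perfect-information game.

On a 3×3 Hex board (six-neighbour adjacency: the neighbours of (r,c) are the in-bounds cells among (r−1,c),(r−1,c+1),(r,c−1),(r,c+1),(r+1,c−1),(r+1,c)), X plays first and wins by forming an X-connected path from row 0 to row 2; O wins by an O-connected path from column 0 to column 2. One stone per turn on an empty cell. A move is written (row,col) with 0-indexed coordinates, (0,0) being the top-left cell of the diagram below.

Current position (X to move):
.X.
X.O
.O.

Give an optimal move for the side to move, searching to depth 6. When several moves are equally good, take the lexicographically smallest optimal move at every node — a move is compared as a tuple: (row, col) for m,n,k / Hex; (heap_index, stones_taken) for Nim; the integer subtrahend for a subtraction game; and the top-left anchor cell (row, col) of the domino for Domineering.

X's best at [.X./X.O/.O.]: (2,0)

[.X./X.O/.O.] X move#1: (0,0):-1/XX./X.O/.O., (0,2):-1/.XX/X.O/.O., (1,1):-1/.X./XXO/.O., (2,0):+1/.X./X.O/XO.*, (2,2):-1/.X./X.O/.OX
[.X./X.O/XO.] end (terminal -1, O#2); searched .X./X.O/.O. to 6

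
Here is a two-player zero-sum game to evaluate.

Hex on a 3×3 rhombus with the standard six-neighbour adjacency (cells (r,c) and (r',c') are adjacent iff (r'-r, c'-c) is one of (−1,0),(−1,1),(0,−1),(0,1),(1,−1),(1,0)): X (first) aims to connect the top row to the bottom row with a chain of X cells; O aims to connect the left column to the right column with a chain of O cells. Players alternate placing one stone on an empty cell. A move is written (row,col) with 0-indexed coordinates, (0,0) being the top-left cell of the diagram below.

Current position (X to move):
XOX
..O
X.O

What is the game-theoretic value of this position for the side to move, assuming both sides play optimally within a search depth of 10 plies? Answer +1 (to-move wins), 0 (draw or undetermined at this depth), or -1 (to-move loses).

value(XOX/..O/X.O, X) = +1

[XOX/..O/X.O] X move#1: (1,0):+1/XOX/X.O/X.O*, (1,1):+1/XOX/.XO/X.O, (2,1):+1/XOX/..O/XXO
[XOX/X.O/X.O] end (terminal -1, O#2); searched XOX/..O/X.O to 10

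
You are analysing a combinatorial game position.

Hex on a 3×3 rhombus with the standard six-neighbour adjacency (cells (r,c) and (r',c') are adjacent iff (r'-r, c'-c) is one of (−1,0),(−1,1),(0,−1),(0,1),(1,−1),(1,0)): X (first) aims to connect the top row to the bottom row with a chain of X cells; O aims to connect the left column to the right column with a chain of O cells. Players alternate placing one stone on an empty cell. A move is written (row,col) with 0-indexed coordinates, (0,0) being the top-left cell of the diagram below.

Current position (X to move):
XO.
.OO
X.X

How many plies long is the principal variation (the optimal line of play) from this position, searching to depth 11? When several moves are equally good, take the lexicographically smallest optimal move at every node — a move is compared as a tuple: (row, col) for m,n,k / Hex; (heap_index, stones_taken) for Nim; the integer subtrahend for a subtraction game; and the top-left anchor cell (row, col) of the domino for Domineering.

ply 1, X at XO./.OO/X.X | (0,2)=-1→XOX/.OO/X.X; (1,0)=+1→XO./XOO/X.X*; (2,1)=-1→XO./.OO/XXX
ply 2: XO./XOO/X.X is terminal -1 (O); from XO./.OO/X.X depth 11

PV length from [XO./.OO/X.X]: 1 ply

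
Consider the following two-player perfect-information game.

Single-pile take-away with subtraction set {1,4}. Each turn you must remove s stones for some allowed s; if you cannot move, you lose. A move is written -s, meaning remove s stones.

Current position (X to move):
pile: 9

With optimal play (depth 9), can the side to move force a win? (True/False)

X winning at [9]: True

[9] X move#1: -1:-1/8, -4:+1/5*
[5] O move#2: -1:-1/4*, -4:-1/1
[4] X move#3: -1:-1/3, -4:+1/0*
[0] end (terminal -1, O#4); searched 9 to 9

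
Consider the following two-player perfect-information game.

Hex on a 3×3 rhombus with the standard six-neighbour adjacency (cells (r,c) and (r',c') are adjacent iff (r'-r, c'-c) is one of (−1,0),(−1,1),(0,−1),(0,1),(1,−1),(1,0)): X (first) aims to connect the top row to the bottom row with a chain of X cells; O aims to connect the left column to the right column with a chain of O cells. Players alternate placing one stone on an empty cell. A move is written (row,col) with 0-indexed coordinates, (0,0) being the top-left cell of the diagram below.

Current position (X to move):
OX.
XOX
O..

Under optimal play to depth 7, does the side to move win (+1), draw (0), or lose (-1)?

p1 X@[OX./XOX/O..]: (0,2)[OXX/XOX/O..]+1* (2,1)[OX./XOX/OX.]-1 (2,2)[OX./XOX/O.X]-1
p2 O@[OXX/XOX/O..]: (2,1)[OXX/XOX/OO.]-1* (2,2)[OXX/XOX/O.O]-1
p3 X@[OXX/XOX/OO.]: (2,2)[OXX/XOX/OOX]+1*
p4 O@[OXX/XOX/OOX] terminal -1; root [OX./XOX/O..] d7

value(OX./XOX/O.., X) = +1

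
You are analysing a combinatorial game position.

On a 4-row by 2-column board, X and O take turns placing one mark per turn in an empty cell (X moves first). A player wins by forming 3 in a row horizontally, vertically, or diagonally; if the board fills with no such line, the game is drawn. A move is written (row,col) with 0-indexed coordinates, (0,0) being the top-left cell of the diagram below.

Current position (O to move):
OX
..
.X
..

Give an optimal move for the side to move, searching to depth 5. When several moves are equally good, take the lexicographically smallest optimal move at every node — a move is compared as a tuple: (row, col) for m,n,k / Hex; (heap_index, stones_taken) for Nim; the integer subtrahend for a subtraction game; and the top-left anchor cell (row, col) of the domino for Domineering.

ply 1, O at OX/../.X/.. | (1,0)=-1→OX/O./.X/..; (1,1)=+0→OX/.O/.X/..*; (2,0)=-1→OX/../OX/..; (3,0)=-1→OX/../.X/O.; (3,1)=-1→OX/../.X/.O
ply 2, X at OX/.O/.X/.. | (1,0)=+0→OX/XO/.X/..*; (2,0)=+0→OX/.O/XX/..; (3,0)=+0→OX/.O/.X/X.; (3,1)=+0→OX/.O/.X/.X
ply 3, O at OX/XO/.X/.. | (2,0)=+0→OX/XO/OX/..*; (3,0)=+0→OX/XO/.X/O.; (3,1)=+0→OX/XO/.X/.O
ply 4, X at OX/XO/OX/.. | (3,0)=+0→OX/XO/OX/X.*; (3,1)=+0→OX/XO/OX/.X
ply 5, O at OX/XO/OX/X. | (3,1)=+0→OX/XO/OX/XO*
ply 6: OX/XO/OX/XO is terminal +0 (X); from OX/../.X/.. depth 5

O's best at [OX/../.X/..]: (1,1)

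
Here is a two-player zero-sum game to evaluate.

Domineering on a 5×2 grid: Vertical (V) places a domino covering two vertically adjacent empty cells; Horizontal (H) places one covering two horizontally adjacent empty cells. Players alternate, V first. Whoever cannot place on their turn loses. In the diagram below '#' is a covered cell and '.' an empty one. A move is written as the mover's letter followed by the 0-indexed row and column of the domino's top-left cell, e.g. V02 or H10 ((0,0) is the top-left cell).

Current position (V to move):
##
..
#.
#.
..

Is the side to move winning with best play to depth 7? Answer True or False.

V winning at [##/../#./#./..]: False

p1 V@[##/../#./#./..]: V11[##/.#/##/#./..]-1* V21[##/../##/##/..]-1 V31[##/../#./##/.#]-1
p2 H@[##/.#/##/#./..]: H40[##/.#/##/#./##]+1*
p3 V@[##/.#/##/#./##] terminal -1; root [##/../#./#./..] d7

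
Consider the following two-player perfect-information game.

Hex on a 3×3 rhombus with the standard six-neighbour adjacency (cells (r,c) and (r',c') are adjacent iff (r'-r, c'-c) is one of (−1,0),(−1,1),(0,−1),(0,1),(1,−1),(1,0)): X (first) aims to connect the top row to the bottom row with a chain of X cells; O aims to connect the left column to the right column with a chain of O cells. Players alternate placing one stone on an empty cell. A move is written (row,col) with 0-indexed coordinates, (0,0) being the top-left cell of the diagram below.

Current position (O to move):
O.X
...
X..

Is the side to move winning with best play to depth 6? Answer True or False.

O winning at [O.X/.../X..]: False

p1 O@[O.X/.../X..]: (0,1)[OOX/.../X..]-1* (1,0)[O.X/O../X..]-1 (1,1)[O.X/.O./X..]-1 (1,2)[O.X/..O/X..]-1 (2,1)[O.X/.../XO.]-1 (2,2)[O.X/.../X.O]-1
p2 X@[OOX/.../X..]: (1,0)[OOX/X../X..]+1* (1,1)[OOX/.X./X..]+1 (1,2)[OOX/..X/X..]+1 (2,1)[OOX/.../XX.]+1 (2,2)[OOX/.../X.X]+1
p3 O@[OOX/X../X..]: (1,1)[OOX/XO./X..]-1* (1,2)[OOX/X.O/X..]-1 (2,1)[OOX/X../XO.]-1 (2,2)[OOX/X../X.O]-1
p4 X@[OOX/XO./X..]: (1,2)[OOX/XOX/X..]+1* (2,1)[OOX/XO./XX.]-1 (2,2)[OOX/XO./X.X]-1
p5 O@[OOX/XOX/X..]: (2,1)[OOX/XOX/XO.]-1* (2,2)[OOX/XOX/X.O]-1
p6 X@[OOX/XOX/XO.]: (2,2)[OOX/XOX/XOX]+1*
p7 O@[OOX/XOX/XOX] terminal -1; root [O.X/.../X..] d6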